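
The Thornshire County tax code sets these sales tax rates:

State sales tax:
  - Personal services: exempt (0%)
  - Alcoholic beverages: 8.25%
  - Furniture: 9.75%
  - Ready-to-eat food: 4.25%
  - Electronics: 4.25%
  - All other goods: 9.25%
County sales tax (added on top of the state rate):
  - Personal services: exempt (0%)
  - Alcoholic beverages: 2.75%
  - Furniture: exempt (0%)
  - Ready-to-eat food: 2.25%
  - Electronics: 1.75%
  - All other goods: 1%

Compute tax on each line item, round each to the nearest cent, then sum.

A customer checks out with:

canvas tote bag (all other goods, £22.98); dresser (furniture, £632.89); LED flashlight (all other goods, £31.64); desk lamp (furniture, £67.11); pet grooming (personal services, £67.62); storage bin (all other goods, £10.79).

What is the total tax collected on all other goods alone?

£6.71

Canvas tote bag £22.98: all other goods → 9.25% + 1% county = 10.25% → £2.36
LED flashlight £31.64: all other goods → 9.25% + 1% county = 10.25% → £3.24
Storage bin £10.79: all other goods → 9.25% + 1% county = 10.25% → £1.11
Tax on all other goods = £2.36 + £3.24 + £1.11 = £6.71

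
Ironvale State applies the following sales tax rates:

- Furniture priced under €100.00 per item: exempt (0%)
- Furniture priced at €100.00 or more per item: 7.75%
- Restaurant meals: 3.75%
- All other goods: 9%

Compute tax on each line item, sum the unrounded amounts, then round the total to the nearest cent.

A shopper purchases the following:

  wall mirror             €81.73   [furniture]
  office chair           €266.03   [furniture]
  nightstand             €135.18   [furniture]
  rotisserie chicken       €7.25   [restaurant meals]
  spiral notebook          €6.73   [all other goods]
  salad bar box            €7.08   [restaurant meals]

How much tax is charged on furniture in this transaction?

Wall mirror €81.73: furniture, under €100.00 → 0% → €0.00
Office chair €266.03: furniture, €100.00 or more → 7.75% → €20.617325
Nightstand €135.18: furniture, €100.00 or more → 7.75% → €10.47645
Tax on furniture: unrounded sum = €31.093775 → €31.09

€31.09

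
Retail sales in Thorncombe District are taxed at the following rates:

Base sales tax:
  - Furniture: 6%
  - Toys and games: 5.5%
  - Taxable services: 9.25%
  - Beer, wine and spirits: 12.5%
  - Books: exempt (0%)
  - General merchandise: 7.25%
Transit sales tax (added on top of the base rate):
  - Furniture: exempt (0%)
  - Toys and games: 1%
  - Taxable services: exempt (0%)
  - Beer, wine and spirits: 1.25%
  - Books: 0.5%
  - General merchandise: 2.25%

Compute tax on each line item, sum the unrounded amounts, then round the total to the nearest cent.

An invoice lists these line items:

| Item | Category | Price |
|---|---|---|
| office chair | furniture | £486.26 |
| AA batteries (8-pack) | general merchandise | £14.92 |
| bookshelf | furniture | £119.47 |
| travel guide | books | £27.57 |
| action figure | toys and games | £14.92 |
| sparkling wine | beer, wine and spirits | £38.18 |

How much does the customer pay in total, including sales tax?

£745.44

Office chair £486.26: furniture → 6% + 0% transit = 6% → £29.1756
AA batteries (8-pack) £14.92: general merchandise → 7.25% + 2.25% transit = 9.5% → £1.4174
Bookshelf £119.47: furniture → 6% + 0% transit = 6% → £7.1682
Travel guide £27.57: books → 0% + 0.5% transit = 0.5% → £0.13785
Action figure £14.92: toys and games → 5.5% + 1% transit = 6.5% → £0.9698
Sparkling wine £38.18: beer, wine and spirits → 12.5% + 1.25% transit = 13.75% → £5.24975
Subtotal = £701.32; unrounded tax = £44.1186 → £44.12; total due = £745.44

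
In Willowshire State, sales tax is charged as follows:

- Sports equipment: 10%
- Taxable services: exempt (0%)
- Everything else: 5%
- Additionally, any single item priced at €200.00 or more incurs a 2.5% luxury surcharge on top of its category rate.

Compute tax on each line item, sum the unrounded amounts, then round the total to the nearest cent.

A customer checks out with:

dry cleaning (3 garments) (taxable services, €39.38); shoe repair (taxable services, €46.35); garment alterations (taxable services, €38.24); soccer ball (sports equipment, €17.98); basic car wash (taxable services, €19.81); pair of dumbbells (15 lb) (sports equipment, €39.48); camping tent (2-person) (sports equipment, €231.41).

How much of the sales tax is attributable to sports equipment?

€34.67

Soccer ball €17.98: sports equipment → 10% → €1.798
Pair of dumbbells (15 lb) €39.48: sports equipment → 10% → €3.948
Camping tent (2-person) €231.41: sports equipment → 10% + 2.5% surcharge = 12.5% → €28.92625
Tax on sports equipment: unrounded sum = €34.67225 → €34.67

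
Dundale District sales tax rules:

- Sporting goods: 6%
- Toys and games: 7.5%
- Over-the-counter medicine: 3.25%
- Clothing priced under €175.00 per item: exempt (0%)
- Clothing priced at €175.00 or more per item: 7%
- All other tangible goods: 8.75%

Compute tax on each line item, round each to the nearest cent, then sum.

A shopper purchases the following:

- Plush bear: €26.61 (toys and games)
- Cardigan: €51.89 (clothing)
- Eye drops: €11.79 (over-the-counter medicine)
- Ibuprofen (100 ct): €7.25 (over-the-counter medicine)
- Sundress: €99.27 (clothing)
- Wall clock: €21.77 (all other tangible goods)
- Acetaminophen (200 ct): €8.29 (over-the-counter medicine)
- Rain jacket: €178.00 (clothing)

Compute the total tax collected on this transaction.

Plush bear €26.61: toys and games → 7.5% → €2.00
Cardigan €51.89: clothing, under €175.00 → 0% → €0.00
Eye drops €11.79: over-the-counter medicine → 3.25% → €0.38
Ibuprofen (100 ct) €7.25: over-the-counter medicine → 3.25% → €0.24
Sundress €99.27: clothing, under €175.00 → 0% → €0.00
Wall clock €21.77: all other tangible goods → 8.75% → €1.90
Acetaminophen (200 ct) €8.29: over-the-counter medicine → 3.25% → €0.27
Rain jacket €178.00: clothing, €175.00 or more → 7% → €12.46
Total tax = €2.00 + €0.38 + €0.24 + €1.90 + €0.27 + €12.46 = €17.25

€17.25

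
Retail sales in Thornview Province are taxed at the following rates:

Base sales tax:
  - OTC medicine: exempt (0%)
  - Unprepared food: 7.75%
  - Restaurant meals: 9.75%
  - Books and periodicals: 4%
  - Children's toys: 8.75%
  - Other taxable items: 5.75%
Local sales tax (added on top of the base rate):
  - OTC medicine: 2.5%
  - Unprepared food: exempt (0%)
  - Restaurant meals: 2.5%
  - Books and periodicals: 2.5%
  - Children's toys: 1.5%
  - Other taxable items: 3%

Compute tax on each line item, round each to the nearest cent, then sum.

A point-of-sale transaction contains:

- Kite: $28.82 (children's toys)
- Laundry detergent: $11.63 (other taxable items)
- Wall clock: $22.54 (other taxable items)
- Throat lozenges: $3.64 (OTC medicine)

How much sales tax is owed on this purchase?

Kite $28.82: children's toys → 8.75% + 1.5% local = 10.25% → $2.95
Laundry detergent $11.63: other taxable items → 5.75% + 3% local = 8.75% → $1.02
Wall clock $22.54: other taxable items → 5.75% + 3% local = 8.75% → $1.97
Throat lozenges $3.64: OTC medicine → 0% + 2.5% local = 2.5% → $0.09
Total tax = $2.95 + $1.02 + $1.97 + $0.09 = $6.03

$6.03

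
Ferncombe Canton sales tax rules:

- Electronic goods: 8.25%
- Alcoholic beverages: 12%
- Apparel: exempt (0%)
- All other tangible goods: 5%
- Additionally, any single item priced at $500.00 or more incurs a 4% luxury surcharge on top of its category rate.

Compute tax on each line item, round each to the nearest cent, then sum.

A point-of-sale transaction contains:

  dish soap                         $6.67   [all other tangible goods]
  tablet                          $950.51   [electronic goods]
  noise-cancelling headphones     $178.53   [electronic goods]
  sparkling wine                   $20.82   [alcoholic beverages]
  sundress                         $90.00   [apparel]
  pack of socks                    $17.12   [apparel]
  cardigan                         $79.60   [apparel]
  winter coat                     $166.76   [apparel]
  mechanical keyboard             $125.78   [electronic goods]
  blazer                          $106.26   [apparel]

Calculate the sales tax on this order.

$144.38

Dish soap $6.67: all other tangible goods → 5% → $0.33
Tablet $950.51: electronic goods → 8.25% + 4% surcharge = 12.25% → $116.44
Noise-cancelling headphones $178.53: electronic goods → 8.25% → $14.73
Sparkling wine $20.82: alcoholic beverages → 12% → $2.50
Sundress $90.00: apparel → 0% → $0.00
Pack of socks $17.12: apparel → 0% → $0.00
Cardigan $79.60: apparel → 0% → $0.00
Winter coat $166.76: apparel → 0% → $0.00
Mechanical keyboard $125.78: electronic goods → 8.25% → $10.38
Blazer $106.26: apparel → 0% → $0.00
Total tax = $0.33 + $116.44 + $14.73 + $2.50 + $10.38 = $144.38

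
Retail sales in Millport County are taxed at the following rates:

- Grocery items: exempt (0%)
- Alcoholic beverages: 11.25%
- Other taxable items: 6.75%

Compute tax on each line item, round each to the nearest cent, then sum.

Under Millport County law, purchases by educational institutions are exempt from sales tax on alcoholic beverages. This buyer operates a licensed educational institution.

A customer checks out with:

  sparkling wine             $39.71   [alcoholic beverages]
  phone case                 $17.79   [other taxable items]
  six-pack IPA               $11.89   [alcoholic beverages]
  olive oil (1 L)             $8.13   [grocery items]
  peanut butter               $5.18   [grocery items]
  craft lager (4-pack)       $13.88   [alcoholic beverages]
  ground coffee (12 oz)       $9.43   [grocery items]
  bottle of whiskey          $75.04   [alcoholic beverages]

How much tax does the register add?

$1.20

Sparkling wine $39.71: alcoholic beverages, buyer-exempt → 0% → $0.00
Phone case $17.79: other taxable items → 6.75% → $1.20
Six-pack IPA $11.89: alcoholic beverages, buyer-exempt → 0% → $0.00
Olive oil (1 L) $8.13: grocery items → 0% → $0.00
Peanut butter $5.18: grocery items → 0% → $0.00
Craft lager (4-pack) $13.88: alcoholic beverages, buyer-exempt → 0% → $0.00
Ground coffee (12 oz) $9.43: grocery items → 0% → $0.00
Bottle of whiskey $75.04: alcoholic beverages, buyer-exempt → 0% → $0.00
Total tax = $1.20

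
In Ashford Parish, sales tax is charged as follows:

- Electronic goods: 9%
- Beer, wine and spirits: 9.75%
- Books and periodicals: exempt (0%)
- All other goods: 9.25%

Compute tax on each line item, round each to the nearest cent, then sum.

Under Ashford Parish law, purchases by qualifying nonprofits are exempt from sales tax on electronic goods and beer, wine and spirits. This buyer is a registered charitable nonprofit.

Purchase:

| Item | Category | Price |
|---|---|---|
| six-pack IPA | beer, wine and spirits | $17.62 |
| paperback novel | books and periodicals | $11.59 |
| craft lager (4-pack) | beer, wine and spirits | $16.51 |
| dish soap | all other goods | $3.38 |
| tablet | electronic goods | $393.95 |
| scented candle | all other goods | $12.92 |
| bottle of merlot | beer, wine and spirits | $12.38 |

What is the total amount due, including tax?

Six-pack IPA $17.62: beer, wine and spirits, buyer-exempt → 0% → $0.00
Paperback novel $11.59: books and periodicals → 0% → $0.00
Craft lager (4-pack) $16.51: beer, wine and spirits, buyer-exempt → 0% → $0.00
Dish soap $3.38: all other goods → 9.25% → $0.31
Tablet $393.95: electronic goods, buyer-exempt → 0% → $0.00
Scented candle $12.92: all other goods → 9.25% → $1.20
Bottle of merlot $12.38: beer, wine and spirits, buyer-exempt → 0% → $0.00
Subtotal = $468.35; tax = $1.51; total due = $469.86

$469.86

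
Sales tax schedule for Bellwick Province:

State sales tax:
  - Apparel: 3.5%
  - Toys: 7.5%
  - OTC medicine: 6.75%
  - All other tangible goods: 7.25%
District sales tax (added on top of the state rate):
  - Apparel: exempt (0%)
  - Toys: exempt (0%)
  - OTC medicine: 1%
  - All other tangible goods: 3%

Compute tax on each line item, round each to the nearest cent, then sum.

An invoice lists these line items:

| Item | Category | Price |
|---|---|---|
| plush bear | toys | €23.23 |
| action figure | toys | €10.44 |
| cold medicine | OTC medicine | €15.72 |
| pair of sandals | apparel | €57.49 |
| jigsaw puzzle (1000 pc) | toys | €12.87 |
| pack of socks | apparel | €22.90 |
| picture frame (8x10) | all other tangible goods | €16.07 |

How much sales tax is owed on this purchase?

€9.17

Plush bear €23.23: toys → 7.5% + 0% district = 7.5% → €1.74
Action figure €10.44: toys → 7.5% + 0% district = 7.5% → €0.78
Cold medicine €15.72: OTC medicine → 6.75% + 1% district = 7.75% → €1.22
Pair of sandals €57.49: apparel → 3.5% + 0% district = 3.5% → €2.01
Jigsaw puzzle (1000 pc) €12.87: toys → 7.5% + 0% district = 7.5% → €0.97
Pack of socks €22.90: apparel → 3.5% + 0% district = 3.5% → €0.80
Picture frame (8x10) €16.07: all other tangible goods → 7.25% + 3% district = 10.25% → €1.65
Total tax = €1.74 + €0.78 + €1.22 + €2.01 + €0.97 + €0.80 + €1.65 = €9.17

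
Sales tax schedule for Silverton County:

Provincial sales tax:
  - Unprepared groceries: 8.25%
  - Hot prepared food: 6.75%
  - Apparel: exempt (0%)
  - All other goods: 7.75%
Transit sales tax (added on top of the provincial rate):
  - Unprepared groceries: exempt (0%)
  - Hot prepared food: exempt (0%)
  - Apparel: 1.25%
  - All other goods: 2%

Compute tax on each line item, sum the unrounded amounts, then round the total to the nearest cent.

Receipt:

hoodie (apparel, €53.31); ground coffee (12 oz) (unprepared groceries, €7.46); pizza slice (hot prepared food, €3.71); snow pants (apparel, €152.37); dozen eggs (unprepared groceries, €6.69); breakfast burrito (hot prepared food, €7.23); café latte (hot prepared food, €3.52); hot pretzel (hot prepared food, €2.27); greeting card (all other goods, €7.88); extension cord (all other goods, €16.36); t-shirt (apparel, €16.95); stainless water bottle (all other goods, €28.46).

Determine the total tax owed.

€10.22

Hoodie €53.31: apparel → 0% + 1.25% transit = 1.25% → €0.666375
Ground coffee (12 oz) €7.46: unprepared groceries → 8.25% + 0% transit = 8.25% → €0.61545
Pizza slice €3.71: hot prepared food → 6.75% + 0% transit = 6.75% → €0.250425
Snow pants €152.37: apparel → 0% + 1.25% transit = 1.25% → €1.904625
Dozen eggs €6.69: unprepared groceries → 8.25% + 0% transit = 8.25% → €0.551925
Breakfast burrito €7.23: hot prepared food → 6.75% + 0% transit = 6.75% → €0.488025
Café latte €3.52: hot prepared food → 6.75% + 0% transit = 6.75% → €0.2376
Hot pretzel €2.27: hot prepared food → 6.75% + 0% transit = 6.75% → €0.153225
Greeting card €7.88: all other goods → 7.75% + 2% transit = 9.75% → €0.7683
Extension cord €16.36: all other goods → 7.75% + 2% transit = 9.75% → €1.5951
T-shirt €16.95: apparel → 0% + 1.25% transit = 1.25% → €0.211875
Stainless water bottle €28.46: all other goods → 7.75% + 2% transit = 9.75% → €2.77485
Unrounded tax sum = €10.217775 → €10.22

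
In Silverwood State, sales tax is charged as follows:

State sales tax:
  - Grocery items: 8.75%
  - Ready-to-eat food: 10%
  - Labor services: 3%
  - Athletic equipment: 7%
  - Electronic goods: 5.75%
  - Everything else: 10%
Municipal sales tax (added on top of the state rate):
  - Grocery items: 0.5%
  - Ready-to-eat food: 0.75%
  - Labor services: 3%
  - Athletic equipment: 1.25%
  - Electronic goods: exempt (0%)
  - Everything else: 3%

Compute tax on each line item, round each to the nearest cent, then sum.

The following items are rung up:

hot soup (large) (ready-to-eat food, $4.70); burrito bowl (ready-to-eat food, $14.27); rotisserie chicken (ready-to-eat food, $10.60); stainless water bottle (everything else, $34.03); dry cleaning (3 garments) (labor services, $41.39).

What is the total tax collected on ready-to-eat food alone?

$3.18

Hot soup (large) $4.70: ready-to-eat food → 10% + 0.75% municipal = 10.75% → $0.51
Burrito bowl $14.27: ready-to-eat food → 10% + 0.75% municipal = 10.75% → $1.53
Rotisserie chicken $10.60: ready-to-eat food → 10% + 0.75% municipal = 10.75% → $1.14
Tax on ready-to-eat food = $0.51 + $1.53 + $1.14 = $3.18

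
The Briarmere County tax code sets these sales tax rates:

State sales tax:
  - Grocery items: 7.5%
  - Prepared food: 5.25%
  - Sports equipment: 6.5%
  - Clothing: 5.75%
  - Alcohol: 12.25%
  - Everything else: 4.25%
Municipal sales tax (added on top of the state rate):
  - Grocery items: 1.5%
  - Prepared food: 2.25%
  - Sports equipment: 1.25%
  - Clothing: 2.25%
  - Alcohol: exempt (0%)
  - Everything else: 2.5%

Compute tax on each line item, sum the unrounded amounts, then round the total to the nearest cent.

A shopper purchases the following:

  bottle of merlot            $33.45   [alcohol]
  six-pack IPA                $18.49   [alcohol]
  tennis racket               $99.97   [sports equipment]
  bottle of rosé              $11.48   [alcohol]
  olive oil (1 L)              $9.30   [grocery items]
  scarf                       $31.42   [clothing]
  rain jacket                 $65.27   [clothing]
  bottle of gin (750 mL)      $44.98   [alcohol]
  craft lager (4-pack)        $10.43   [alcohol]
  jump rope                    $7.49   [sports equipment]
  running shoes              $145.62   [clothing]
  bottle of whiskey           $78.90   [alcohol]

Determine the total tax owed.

Bottle of merlot $33.45: alcohol → 12.25% + 0% municipal = 12.25% → $4.097625
Six-pack IPA $18.49: alcohol → 12.25% + 0% municipal = 12.25% → $2.265025
Tennis racket $99.97: sports equipment → 6.5% + 1.25% municipal = 7.75% → $7.747675
Bottle of rosé $11.48: alcohol → 12.25% + 0% municipal = 12.25% → $1.4063
Olive oil (1 L) $9.30: grocery items → 7.5% + 1.5% municipal = 9% → $0.837
Scarf $31.42: clothing → 5.75% + 2.25% municipal = 8% → $2.5136
Rain jacket $65.27: clothing → 5.75% + 2.25% municipal = 8% → $5.2216
Bottle of gin (750 mL) $44.98: alcohol → 12.25% + 0% municipal = 12.25% → $5.51005
Craft lager (4-pack) $10.43: alcohol → 12.25% + 0% municipal = 12.25% → $1.277675
Jump rope $7.49: sports equipment → 6.5% + 1.25% municipal = 7.75% → $0.580475
Running shoes $145.62: clothing → 5.75% + 2.25% municipal = 8% → $11.6496
Bottle of whiskey $78.90: alcohol → 12.25% + 0% municipal = 12.25% → $9.66525
Unrounded tax sum = $52.771875 → $52.77

$52.77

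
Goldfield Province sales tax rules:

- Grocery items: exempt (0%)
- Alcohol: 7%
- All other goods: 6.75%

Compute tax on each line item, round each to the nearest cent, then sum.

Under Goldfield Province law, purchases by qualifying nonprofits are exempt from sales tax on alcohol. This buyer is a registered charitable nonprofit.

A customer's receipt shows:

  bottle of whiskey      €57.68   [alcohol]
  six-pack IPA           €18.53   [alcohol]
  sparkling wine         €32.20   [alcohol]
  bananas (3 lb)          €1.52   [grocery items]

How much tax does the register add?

Bottle of whiskey €57.68: alcohol, buyer-exempt → 0% → €0.00
Six-pack IPA €18.53: alcohol, buyer-exempt → 0% → €0.00
Sparkling wine €32.20: alcohol, buyer-exempt → 0% → €0.00
Bananas (3 lb) €1.52: grocery items → 0% → €0.00
Total tax = €0.00

€0.00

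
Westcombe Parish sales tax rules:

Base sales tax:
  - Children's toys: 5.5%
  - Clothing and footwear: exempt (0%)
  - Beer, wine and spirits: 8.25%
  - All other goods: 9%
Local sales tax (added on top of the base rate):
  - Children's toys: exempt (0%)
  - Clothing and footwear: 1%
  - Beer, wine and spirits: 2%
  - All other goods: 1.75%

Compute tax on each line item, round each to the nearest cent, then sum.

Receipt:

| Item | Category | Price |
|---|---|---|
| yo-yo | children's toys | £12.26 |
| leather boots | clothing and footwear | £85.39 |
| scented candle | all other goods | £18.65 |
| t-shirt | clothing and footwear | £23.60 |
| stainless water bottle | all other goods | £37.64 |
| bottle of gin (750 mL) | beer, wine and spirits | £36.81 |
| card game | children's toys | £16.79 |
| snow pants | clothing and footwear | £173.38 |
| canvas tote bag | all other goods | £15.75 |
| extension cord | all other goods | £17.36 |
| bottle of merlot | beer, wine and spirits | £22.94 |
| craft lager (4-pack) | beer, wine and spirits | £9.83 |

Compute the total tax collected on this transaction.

Yo-yo £12.26: children's toys → 5.5% + 0% local = 5.5% → £0.67
Leather boots £85.39: clothing and footwear → 0% + 1% local = 1% → £0.85
Scented candle £18.65: all other goods → 9% + 1.75% local = 10.75% → £2.00
T-shirt £23.60: clothing and footwear → 0% + 1% local = 1% → £0.24
Stainless water bottle £37.64: all other goods → 9% + 1.75% local = 10.75% → £4.05
Bottle of gin (750 mL) £36.81: beer, wine and spirits → 8.25% + 2% local = 10.25% → £3.77
Card game £16.79: children's toys → 5.5% + 0% local = 5.5% → £0.92
Snow pants £173.38: clothing and footwear → 0% + 1% local = 1% → £1.73
Canvas tote bag £15.75: all other goods → 9% + 1.75% local = 10.75% → £1.69
Extension cord £17.36: all other goods → 9% + 1.75% local = 10.75% → £1.87
Bottle of merlot £22.94: beer, wine and spirits → 8.25% + 2% local = 10.25% → £2.35
Craft lager (4-pack) £9.83: beer, wine and spirits → 8.25% + 2% local = 10.25% → £1.01
Total tax = £0.67 + £0.85 + £2.00 + £0.24 + £4.05 + £3.77 + £0.92 + £1.73 + £1.69 + £1.87 + £2.35 + £1.01 = £21.15

£21.15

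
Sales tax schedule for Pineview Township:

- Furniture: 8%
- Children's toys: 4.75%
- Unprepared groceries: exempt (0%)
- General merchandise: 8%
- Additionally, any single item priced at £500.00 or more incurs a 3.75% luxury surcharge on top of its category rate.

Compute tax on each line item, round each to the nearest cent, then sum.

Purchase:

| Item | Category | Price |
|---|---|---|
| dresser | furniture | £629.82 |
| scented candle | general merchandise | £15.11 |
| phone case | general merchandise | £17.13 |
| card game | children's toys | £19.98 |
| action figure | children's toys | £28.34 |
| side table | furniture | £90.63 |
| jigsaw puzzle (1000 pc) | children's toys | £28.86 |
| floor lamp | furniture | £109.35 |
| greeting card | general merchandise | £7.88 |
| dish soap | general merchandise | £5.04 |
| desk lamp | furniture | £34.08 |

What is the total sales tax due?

£100.01

Dresser £629.82: furniture → 8% + 3.75% surcharge = 11.75% → £74.00
Scented candle £15.11: general merchandise → 8% → £1.21
Phone case £17.13: general merchandise → 8% → £1.37
Card game £19.98: children's toys → 4.75% → £0.95
Action figure £28.34: children's toys → 4.75% → £1.35
Side table £90.63: furniture → 8% → £7.25
Jigsaw puzzle (1000 pc) £28.86: children's toys → 4.75% → £1.37
Floor lamp £109.35: furniture → 8% → £8.75
Greeting card £7.88: general merchandise → 8% → £0.63
Dish soap £5.04: general merchandise → 8% → £0.40
Desk lamp £34.08: furniture → 8% → £2.73
Total tax = £74.00 + £1.21 + £1.37 + £0.95 + £1.35 + £7.25 + £1.37 + £8.75 + £0.63 + £0.40 + £2.73 = £100.01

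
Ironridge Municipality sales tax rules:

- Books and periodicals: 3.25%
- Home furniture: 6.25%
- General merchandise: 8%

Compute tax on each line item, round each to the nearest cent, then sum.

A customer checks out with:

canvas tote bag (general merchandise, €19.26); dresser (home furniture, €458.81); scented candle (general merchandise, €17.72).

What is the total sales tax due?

€31.64

Canvas tote bag €19.26: general merchandise → 8% → €1.54
Dresser €458.81: home furniture → 6.25% → €28.68
Scented candle €17.72: general merchandise → 8% → €1.42
Total tax = €1.54 + €28.68 + €1.42 = €31.64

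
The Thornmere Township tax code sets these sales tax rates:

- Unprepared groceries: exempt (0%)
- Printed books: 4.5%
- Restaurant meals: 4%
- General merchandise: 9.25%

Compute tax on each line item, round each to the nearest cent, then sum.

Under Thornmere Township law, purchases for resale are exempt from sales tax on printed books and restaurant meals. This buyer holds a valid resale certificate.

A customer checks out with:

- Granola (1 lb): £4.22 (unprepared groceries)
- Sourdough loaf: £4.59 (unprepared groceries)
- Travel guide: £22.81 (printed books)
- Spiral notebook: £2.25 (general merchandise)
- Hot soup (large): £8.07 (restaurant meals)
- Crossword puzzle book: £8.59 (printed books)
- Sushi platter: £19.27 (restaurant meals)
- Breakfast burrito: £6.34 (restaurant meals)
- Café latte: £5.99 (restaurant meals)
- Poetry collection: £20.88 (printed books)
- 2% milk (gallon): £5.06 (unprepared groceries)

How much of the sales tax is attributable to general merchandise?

£0.21

Spiral notebook £2.25: general merchandise → 9.25% → £0.21
Tax on general merchandise = £0.21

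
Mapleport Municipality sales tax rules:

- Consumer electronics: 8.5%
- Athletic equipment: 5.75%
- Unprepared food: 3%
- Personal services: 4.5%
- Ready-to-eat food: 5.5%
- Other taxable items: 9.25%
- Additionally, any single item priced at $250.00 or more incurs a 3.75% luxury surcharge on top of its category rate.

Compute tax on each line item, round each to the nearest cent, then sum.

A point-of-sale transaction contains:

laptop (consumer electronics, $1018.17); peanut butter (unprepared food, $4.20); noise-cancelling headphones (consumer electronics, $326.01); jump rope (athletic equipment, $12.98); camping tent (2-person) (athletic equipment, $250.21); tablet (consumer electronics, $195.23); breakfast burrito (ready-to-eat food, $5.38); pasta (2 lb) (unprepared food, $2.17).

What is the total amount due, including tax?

$2020.63

Laptop $1018.17: consumer electronics → 8.5% + 3.75% surcharge = 12.25% → $124.73
Peanut butter $4.20: unprepared food → 3% → $0.13
Noise-cancelling headphones $326.01: consumer electronics → 8.5% + 3.75% surcharge = 12.25% → $39.94
Jump rope $12.98: athletic equipment → 5.75% → $0.75
Camping tent (2-person) $250.21: athletic equipment → 5.75% + 3.75% surcharge = 9.5% → $23.77
Tablet $195.23: consumer electronics → 8.5% → $16.59
Breakfast burrito $5.38: ready-to-eat food → 5.5% → $0.30
Pasta (2 lb) $2.17: unprepared food → 3% → $0.07
Subtotal = $1814.35; tax = $206.28; total due = $2020.63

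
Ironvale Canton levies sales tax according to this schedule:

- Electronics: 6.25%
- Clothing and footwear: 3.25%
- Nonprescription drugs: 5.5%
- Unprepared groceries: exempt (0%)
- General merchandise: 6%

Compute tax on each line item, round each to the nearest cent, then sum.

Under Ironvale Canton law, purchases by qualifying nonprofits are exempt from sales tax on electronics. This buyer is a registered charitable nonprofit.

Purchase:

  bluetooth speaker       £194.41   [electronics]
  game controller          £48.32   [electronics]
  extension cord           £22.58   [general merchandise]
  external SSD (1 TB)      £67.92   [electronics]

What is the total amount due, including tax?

Bluetooth speaker £194.41: electronics, buyer-exempt → 0% → £0.00
Game controller £48.32: electronics, buyer-exempt → 0% → £0.00
Extension cord £22.58: general merchandise → 6% → £1.35
External SSD (1 TB) £67.92: electronics, buyer-exempt → 0% → £0.00
Subtotal = £333.23; tax = £1.35; total due = £334.58

£334.58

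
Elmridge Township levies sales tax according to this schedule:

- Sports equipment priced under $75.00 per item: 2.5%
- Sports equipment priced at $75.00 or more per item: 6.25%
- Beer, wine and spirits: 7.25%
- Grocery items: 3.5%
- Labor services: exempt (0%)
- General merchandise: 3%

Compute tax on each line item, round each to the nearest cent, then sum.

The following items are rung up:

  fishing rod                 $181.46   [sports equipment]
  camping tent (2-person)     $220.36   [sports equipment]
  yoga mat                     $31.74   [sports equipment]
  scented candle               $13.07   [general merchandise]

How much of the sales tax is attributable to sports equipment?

Fishing rod $181.46: sports equipment, $75.00 or more → 6.25% → $11.34
Camping tent (2-person) $220.36: sports equipment, $75.00 or more → 6.25% → $13.77
Yoga mat $31.74: sports equipment, under $75.00 → 2.5% → $0.79
Tax on sports equipment = $11.34 + $13.77 + $0.79 = $25.90

$25.90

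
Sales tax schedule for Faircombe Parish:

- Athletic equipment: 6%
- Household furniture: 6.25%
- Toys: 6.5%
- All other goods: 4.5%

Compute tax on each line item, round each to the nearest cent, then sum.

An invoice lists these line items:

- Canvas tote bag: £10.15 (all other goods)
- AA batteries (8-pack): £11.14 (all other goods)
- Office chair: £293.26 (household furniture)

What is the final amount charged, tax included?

Canvas tote bag £10.15: all other goods → 4.5% → £0.46
AA batteries (8-pack) £11.14: all other goods → 4.5% → £0.50
Office chair £293.26: household furniture → 6.25% → £18.33
Subtotal = £314.55; tax = £19.29; total due = £333.84

£333.84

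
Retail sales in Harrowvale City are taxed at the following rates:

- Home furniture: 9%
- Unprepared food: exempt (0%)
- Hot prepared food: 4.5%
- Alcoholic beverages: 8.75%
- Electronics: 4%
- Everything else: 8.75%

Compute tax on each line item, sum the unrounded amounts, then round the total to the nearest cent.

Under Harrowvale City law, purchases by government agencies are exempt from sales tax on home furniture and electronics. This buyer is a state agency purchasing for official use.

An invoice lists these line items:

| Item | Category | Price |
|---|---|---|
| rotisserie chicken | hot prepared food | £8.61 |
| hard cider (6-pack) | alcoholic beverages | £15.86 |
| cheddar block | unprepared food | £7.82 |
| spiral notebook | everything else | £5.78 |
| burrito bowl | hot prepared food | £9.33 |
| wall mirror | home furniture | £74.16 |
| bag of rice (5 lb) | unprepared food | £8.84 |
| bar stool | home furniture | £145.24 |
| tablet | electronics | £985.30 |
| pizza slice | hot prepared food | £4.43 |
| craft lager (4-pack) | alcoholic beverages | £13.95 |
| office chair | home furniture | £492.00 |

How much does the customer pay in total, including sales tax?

Rotisserie chicken £8.61: hot prepared food → 4.5% → £0.38745
Hard cider (6-pack) £15.86: alcoholic beverages → 8.75% → £1.38775
Cheddar block £7.82: unprepared food → 0% → £0.00
Spiral notebook £5.78: everything else → 8.75% → £0.50575
Burrito bowl £9.33: hot prepared food → 4.5% → £0.41985
Wall mirror £74.16: home furniture, buyer-exempt → 0% → £0.00
Bag of rice (5 lb) £8.84: unprepared food → 0% → £0.00
Bar stool £145.24: home furniture, buyer-exempt → 0% → £0.00
Tablet £985.30: electronics, buyer-exempt → 0% → £0.00
Pizza slice £4.43: hot prepared food → 4.5% → £0.19935
Craft lager (4-pack) £13.95: alcoholic beverages → 8.75% → £1.220625
Office chair £492.00: home furniture, buyer-exempt → 0% → £0.00
Subtotal = £1771.32; unrounded tax = £4.120775 → £4.12; total due = £1775.44

£1775.44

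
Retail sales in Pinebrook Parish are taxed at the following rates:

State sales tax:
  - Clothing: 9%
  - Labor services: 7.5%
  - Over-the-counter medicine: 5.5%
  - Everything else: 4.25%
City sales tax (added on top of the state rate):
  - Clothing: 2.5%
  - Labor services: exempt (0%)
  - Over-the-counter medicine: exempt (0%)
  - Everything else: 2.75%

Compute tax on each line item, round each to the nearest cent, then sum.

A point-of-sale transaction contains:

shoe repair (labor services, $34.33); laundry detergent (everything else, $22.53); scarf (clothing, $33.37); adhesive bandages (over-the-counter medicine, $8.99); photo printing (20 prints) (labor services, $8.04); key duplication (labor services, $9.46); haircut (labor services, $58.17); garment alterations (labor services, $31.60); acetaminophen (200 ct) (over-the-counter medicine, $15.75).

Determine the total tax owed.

$17.39

Shoe repair $34.33: labor services → 7.5% + 0% city = 7.5% → $2.57
Laundry detergent $22.53: everything else → 4.25% + 2.75% city = 7% → $1.58
Scarf $33.37: clothing → 9% + 2.5% city = 11.5% → $3.84
Adhesive bandages $8.99: over-the-counter medicine → 5.5% + 0% city = 5.5% → $0.49
Photo printing (20 prints) $8.04: labor services → 7.5% + 0% city = 7.5% → $0.60
Key duplication $9.46: labor services → 7.5% + 0% city = 7.5% → $0.71
Haircut $58.17: labor services → 7.5% + 0% city = 7.5% → $4.36
Garment alterations $31.60: labor services → 7.5% + 0% city = 7.5% → $2.37
Acetaminophen (200 ct) $15.75: over-the-counter medicine → 5.5% + 0% city = 5.5% → $0.87
Total tax = $2.57 + $1.58 + $3.84 + $0.49 + $0.60 + $0.71 + $4.36 + $2.37 + $0.87 = $17.39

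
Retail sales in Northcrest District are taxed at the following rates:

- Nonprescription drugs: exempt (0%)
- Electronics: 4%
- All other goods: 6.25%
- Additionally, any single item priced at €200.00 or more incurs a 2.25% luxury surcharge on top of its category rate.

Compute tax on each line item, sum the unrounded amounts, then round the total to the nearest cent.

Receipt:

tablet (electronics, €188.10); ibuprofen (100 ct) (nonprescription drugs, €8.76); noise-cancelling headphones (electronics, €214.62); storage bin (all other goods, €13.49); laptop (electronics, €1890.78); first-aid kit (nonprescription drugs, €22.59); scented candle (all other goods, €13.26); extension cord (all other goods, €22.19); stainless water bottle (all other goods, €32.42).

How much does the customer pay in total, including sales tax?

Tablet €188.10: electronics → 4% → €7.524
Ibuprofen (100 ct) €8.76: nonprescription drugs → 0% → €0.00
Noise-cancelling headphones €214.62: electronics → 4% + 2.25% surcharge = 6.25% → €13.41375
Storage bin €13.49: all other goods → 6.25% → €0.843125
Laptop €1890.78: electronics → 4% + 2.25% surcharge = 6.25% → €118.17375
First-aid kit €22.59: nonprescription drugs → 0% → €0.00
Scented candle €13.26: all other goods → 6.25% → €0.82875
Extension cord €22.19: all other goods → 6.25% → €1.386875
Stainless water bottle €32.42: all other goods → 6.25% → €2.02625
Subtotal = €2406.21; unrounded tax = €144.1965 → €144.20; total due = €2550.41

€2550.41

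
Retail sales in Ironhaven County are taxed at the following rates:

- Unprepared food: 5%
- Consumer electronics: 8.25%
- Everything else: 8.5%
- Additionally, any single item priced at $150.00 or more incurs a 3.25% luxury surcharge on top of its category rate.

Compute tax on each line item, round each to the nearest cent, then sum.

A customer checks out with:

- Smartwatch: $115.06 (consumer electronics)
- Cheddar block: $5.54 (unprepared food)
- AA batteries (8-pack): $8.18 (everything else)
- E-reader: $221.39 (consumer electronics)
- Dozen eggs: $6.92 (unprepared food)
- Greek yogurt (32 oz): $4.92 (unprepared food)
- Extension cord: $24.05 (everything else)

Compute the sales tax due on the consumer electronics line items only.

Smartwatch $115.06: consumer electronics → 8.25% → $9.49
E-reader $221.39: consumer electronics → 8.25% + 3.25% surcharge = 11.5% → $25.46
Tax on consumer electronics = $9.49 + $25.46 = $34.95

$34.95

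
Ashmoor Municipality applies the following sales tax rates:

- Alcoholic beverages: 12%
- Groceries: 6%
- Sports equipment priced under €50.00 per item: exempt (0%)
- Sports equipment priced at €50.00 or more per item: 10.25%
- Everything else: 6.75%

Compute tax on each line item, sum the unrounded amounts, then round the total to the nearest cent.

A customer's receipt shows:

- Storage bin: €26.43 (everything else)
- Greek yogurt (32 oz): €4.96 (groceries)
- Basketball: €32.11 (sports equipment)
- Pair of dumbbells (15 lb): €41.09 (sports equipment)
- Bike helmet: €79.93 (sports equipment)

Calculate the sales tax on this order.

Storage bin €26.43: everything else → 6.75% → €1.784025
Greek yogurt (32 oz) €4.96: groceries → 6% → €0.2976
Basketball €32.11: sports equipment, under €50.00 → 0% → €0.00
Pair of dumbbells (15 lb) €41.09: sports equipment, under €50.00 → 0% → €0.00
Bike helmet €79.93: sports equipment, €50.00 or more → 10.25% → €8.192825
Unrounded tax sum = €10.27445 → €10.27

€10.27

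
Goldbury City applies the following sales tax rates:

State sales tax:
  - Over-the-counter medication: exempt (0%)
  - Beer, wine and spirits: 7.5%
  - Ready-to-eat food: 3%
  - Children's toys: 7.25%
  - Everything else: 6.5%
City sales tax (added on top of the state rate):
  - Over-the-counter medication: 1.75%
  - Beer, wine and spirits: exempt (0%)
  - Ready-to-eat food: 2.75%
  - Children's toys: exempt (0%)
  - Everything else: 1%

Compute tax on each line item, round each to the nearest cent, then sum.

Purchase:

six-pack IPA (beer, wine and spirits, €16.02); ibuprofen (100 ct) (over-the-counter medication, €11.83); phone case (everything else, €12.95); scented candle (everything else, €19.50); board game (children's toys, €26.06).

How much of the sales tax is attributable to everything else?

€2.43

Phone case €12.95: everything else → 6.5% + 1% city = 7.5% → €0.97
Scented candle €19.50: everything else → 6.5% + 1% city = 7.5% → €1.46
Tax on everything else = €0.97 + €1.46 = €2.43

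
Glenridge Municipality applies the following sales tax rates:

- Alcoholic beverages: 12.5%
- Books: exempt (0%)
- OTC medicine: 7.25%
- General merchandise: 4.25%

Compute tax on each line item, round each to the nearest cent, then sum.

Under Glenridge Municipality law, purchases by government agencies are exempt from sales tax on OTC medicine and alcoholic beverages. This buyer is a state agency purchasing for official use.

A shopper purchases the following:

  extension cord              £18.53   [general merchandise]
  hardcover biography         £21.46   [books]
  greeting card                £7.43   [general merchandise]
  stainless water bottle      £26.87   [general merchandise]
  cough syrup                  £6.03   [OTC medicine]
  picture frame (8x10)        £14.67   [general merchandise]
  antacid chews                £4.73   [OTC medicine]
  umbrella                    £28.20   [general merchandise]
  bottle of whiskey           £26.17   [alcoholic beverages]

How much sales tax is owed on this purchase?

£4.07

Extension cord £18.53: general merchandise → 4.25% → £0.79
Hardcover biography £21.46: books → 0% → £0.00
Greeting card £7.43: general merchandise → 4.25% → £0.32
Stainless water bottle £26.87: general merchandise → 4.25% → £1.14
Cough syrup £6.03: OTC medicine, buyer-exempt → 0% → £0.00
Picture frame (8x10) £14.67: general merchandise → 4.25% → £0.62
Antacid chews £4.73: OTC medicine, buyer-exempt → 0% → £0.00
Umbrella £28.20: general merchandise → 4.25% → £1.20
Bottle of whiskey £26.17: alcoholic beverages, buyer-exempt → 0% → £0.00
Total tax = £0.79 + £0.32 + £1.14 + £0.62 + £1.20 = £4.07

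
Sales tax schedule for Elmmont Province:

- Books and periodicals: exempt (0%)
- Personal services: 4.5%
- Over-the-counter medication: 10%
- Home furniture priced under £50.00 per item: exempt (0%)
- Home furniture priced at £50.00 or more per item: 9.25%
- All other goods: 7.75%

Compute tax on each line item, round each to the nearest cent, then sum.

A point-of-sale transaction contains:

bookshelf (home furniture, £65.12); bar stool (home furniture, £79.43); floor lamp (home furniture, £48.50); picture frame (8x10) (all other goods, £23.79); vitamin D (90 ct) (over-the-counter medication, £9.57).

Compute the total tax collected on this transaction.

£16.17

Bookshelf £65.12: home furniture, £50.00 or more → 9.25% → £6.02
Bar stool £79.43: home furniture, £50.00 or more → 9.25% → £7.35
Floor lamp £48.50: home furniture, under £50.00 → 0% → £0.00
Picture frame (8x10) £23.79: all other goods → 7.75% → £1.84
Vitamin D (90 ct) £9.57: over-the-counter medication → 10% → £0.96
Total tax = £6.02 + £7.35 + £1.84 + £0.96 = £16.17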